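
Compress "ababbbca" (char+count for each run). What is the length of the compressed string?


Input: ababbbca
Runs:
  'a' x 1 => "a1"
  'b' x 1 => "b1"
  'a' x 1 => "a1"
  'b' x 3 => "b3"
  'c' x 1 => "c1"
  'a' x 1 => "a1"
Compressed: "a1b1a1b3c1a1"
Compressed length: 12

12


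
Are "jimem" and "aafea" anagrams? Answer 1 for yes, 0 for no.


Strings: "jimem", "aafea"
Sorted first:  eijmm
Sorted second: aaaef
Differ at position 0: 'e' vs 'a' => not anagrams

0


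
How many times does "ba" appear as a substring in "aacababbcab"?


Searching for "ba" in "aacababbcab"
Scanning each position:
  Position 0: "aa" => no
  Position 1: "ac" => no
  Position 2: "ca" => no
  Position 3: "ab" => no
  Position 4: "ba" => MATCH
  Position 5: "ab" => no
  Position 6: "bb" => no
  Position 7: "bc" => no
  Position 8: "ca" => no
  Position 9: "ab" => no
Total occurrences: 1

1


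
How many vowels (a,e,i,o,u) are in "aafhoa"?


Input: aafhoa
Checking each character:
  'a' at position 0: vowel (running total: 1)
  'a' at position 1: vowel (running total: 2)
  'f' at position 2: consonant
  'h' at position 3: consonant
  'o' at position 4: vowel (running total: 3)
  'a' at position 5: vowel (running total: 4)
Total vowels: 4

4


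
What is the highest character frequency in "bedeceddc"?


Input: bedeceddc
Character counts:
  'b': 1
  'c': 2
  'd': 3
  'e': 3
Maximum frequency: 3

3


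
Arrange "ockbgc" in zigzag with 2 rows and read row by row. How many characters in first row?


Zigzag "ockbgc" into 2 rows:
Placing characters:
  'o' => row 0
  'c' => row 1
  'k' => row 0
  'b' => row 1
  'g' => row 0
  'c' => row 1
Rows:
  Row 0: "okg"
  Row 1: "cbc"
First row length: 3

3


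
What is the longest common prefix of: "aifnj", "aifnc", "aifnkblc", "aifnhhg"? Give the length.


Words: aifnj, aifnc, aifnkblc, aifnhhg
  Position 0: all 'a' => match
  Position 1: all 'i' => match
  Position 2: all 'f' => match
  Position 3: all 'n' => match
  Position 4: ('j', 'c', 'k', 'h') => mismatch, stop
LCP = "aifn" (length 4)

4


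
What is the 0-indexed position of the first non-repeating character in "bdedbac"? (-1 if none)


Input: bdedbac
Character frequencies:
  'a': 1
  'b': 2
  'c': 1
  'd': 2
  'e': 1
Scanning left to right for freq == 1:
  Position 0 ('b'): freq=2, skip
  Position 1 ('d'): freq=2, skip
  Position 2 ('e'): unique! => answer = 2

2


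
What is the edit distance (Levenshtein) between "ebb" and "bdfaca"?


Computing edit distance: "ebb" -> "bdfaca"
DP table:
           b    d    f    a    c    a
      0    1    2    3    4    5    6
  e   1    1    2    3    4    5    6
  b   2    1    2    3    4    5    6
  b   3    2    2    3    4    5    6
Edit distance = dp[3][6] = 6

6


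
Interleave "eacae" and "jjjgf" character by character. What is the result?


Interleaving "eacae" and "jjjgf":
  Position 0: 'e' from first, 'j' from second => "ej"
  Position 1: 'a' from first, 'j' from second => "aj"
  Position 2: 'c' from first, 'j' from second => "cj"
  Position 3: 'a' from first, 'g' from second => "ag"
  Position 4: 'e' from first, 'f' from second => "ef"
Result: ejajcjagef

ejajcjagef


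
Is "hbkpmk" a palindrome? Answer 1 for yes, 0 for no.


Input: hbkpmk
Reversed: kmpkbh
  Compare pos 0 ('h') with pos 5 ('k'): MISMATCH
  Compare pos 1 ('b') with pos 4 ('m'): MISMATCH
  Compare pos 2 ('k') with pos 3 ('p'): MISMATCH
Result: not a palindrome

0


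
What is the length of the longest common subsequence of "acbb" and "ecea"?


LCS of "acbb" and "ecea"
DP table:
           e    c    e    a
      0    0    0    0    0
  a   0    0    0    0    1
  c   0    0    1    1    1
  b   0    0    1    1    1
  b   0    0    1    1    1
LCS length = dp[4][4] = 1

1


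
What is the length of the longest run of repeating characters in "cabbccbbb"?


Input: "cabbccbbb"
Scanning for longest run:
  Position 1 ('a'): new char, reset run to 1
  Position 2 ('b'): new char, reset run to 1
  Position 3 ('b'): continues run of 'b', length=2
  Position 4 ('c'): new char, reset run to 1
  Position 5 ('c'): continues run of 'c', length=2
  Position 6 ('b'): new char, reset run to 1
  Position 7 ('b'): continues run of 'b', length=2
  Position 8 ('b'): continues run of 'b', length=3
Longest run: 'b' with length 3

3


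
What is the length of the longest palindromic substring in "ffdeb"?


Input: "ffdeb"
Checking substrings for palindromes:
  [0:2] "ff" (len 2) => palindrome
Longest palindromic substring: "ff" with length 2

2


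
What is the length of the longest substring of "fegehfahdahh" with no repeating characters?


Input: "fegehfahdahh"
Sliding window (track last position of each char):
  Position 0 ('f'): window [0,0] length 1 -- new best
  Position 1 ('e'): window [0,1] length 2 -- new best
  Position 2 ('g'): window [0,2] length 3 -- new best
  Position 3 ('e'): repeat (last at 1), move window start to 2
  Position 3 ('e'): window [2,3] length 2
  Position 4 ('h'): window [2,4] length 3
  Position 5 ('f'): window [2,5] length 4 -- new best
  Position 6 ('a'): window [2,6] length 5 -- new best
  Position 7 ('h'): repeat (last at 4), move window start to 5
  Position 7 ('h'): window [5,7] length 3
  Position 8 ('d'): window [5,8] length 4
  Position 9 ('a'): repeat (last at 6), move window start to 7
  Position 9 ('a'): window [7,9] length 3
  Position 10 ('h'): repeat (last at 7), move window start to 8
  Position 10 ('h'): window [8,10] length 3
  Position 11 ('h'): repeat (last at 10), move window start to 11
  Position 11 ('h'): window [11,11] length 1
Longest substring with no repeats: "gehfa" with length 5

5


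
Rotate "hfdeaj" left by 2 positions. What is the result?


Input: "hfdeaj", rotate left by 2
First 2 characters: "hf"
Remaining characters: "deaj"
Concatenate remaining + first: "deaj" + "hf" = "deajhf"

deajhf


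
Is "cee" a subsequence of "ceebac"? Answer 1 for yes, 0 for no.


Check if "cee" is a subsequence of "ceebac"
Greedy scan:
  Position 0 ('c'): matches sub[0] = 'c'
  Position 1 ('e'): matches sub[1] = 'e'
  Position 2 ('e'): matches sub[2] = 'e'
  Position 3 ('b'): no match needed
  Position 4 ('a'): no match needed
  Position 5 ('c'): no match needed
All 3 characters matched => is a subsequence

1


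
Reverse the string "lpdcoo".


Input: lpdcoo
Reading characters right to left:
  Position 5: 'o'
  Position 4: 'o'
  Position 3: 'c'
  Position 2: 'd'
  Position 1: 'p'
  Position 0: 'l'
Reversed: oocdpl

oocdpl


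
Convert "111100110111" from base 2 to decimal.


Input: "111100110111" in base 2
Positional expansion:
  Digit '1' (value 1) x 2^11 = 2048
  Digit '1' (value 1) x 2^10 = 1024
  Digit '1' (value 1) x 2^9 = 512
  Digit '1' (value 1) x 2^8 = 256
  Digit '0' (value 0) x 2^7 = 0
  Digit '0' (value 0) x 2^6 = 0
  Digit '1' (value 1) x 2^5 = 32
  Digit '1' (value 1) x 2^4 = 16
  Digit '0' (value 0) x 2^3 = 0
  Digit '1' (value 1) x 2^2 = 4
  Digit '1' (value 1) x 2^1 = 2
  Digit '1' (value 1) x 2^0 = 1
Sum = 3895

3895


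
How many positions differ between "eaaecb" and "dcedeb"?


Comparing "eaaecb" and "dcedeb" position by position:
  Position 0: 'e' vs 'd' => DIFFER
  Position 1: 'a' vs 'c' => DIFFER
  Position 2: 'a' vs 'e' => DIFFER
  Position 3: 'e' vs 'd' => DIFFER
  Position 4: 'c' vs 'e' => DIFFER
  Position 5: 'b' vs 'b' => same
Positions that differ: 5

5


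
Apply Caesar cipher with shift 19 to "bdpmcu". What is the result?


Caesar cipher: shift "bdpmcu" by 19
  'b' (pos 1) + 19 = pos 20 = 'u'
  'd' (pos 3) + 19 = pos 22 = 'w'
  'p' (pos 15) + 19 = pos 8 = 'i'
  'm' (pos 12) + 19 = pos 5 = 'f'
  'c' (pos 2) + 19 = pos 21 = 'v'
  'u' (pos 20) + 19 = pos 13 = 'n'
Result: uwifvn

uwifvn


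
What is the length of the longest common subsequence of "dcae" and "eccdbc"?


LCS of "dcae" and "eccdbc"
DP table:
           e    c    c    d    b    c
      0    0    0    0    0    0    0
  d   0    0    0    0    1    1    1
  c   0    0    1    1    1    1    2
  a   0    0    1    1    1    1    2
  e   0    1    1    1    1    1    2
LCS length = dp[4][6] = 2

2


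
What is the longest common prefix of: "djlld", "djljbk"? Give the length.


Words: djlld, djljbk
  Position 0: all 'd' => match
  Position 1: all 'j' => match
  Position 2: all 'l' => match
  Position 3: ('l', 'j') => mismatch, stop
LCP = "djl" (length 3)

3


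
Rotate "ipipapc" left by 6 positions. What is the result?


Input: "ipipapc", rotate left by 6
First 6 characters: "ipipap"
Remaining characters: "c"
Concatenate remaining + first: "c" + "ipipap" = "cipipap"

cipipap


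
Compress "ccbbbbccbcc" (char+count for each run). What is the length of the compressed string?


Input: ccbbbbccbcc
Runs:
  'c' x 2 => "c2"
  'b' x 4 => "b4"
  'c' x 2 => "c2"
  'b' x 1 => "b1"
  'c' x 2 => "c2"
Compressed: "c2b4c2b1c2"
Compressed length: 10

10


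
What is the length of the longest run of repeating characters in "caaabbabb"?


Input: "caaabbabb"
Scanning for longest run:
  Position 1 ('a'): new char, reset run to 1
  Position 2 ('a'): continues run of 'a', length=2
  Position 3 ('a'): continues run of 'a', length=3
  Position 4 ('b'): new char, reset run to 1
  Position 5 ('b'): continues run of 'b', length=2
  Position 6 ('a'): new char, reset run to 1
  Position 7 ('b'): new char, reset run to 1
  Position 8 ('b'): continues run of 'b', length=2
Longest run: 'a' with length 3

3


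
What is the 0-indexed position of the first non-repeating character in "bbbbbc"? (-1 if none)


Input: bbbbbc
Character frequencies:
  'b': 5
  'c': 1
Scanning left to right for freq == 1:
  Position 0 ('b'): freq=5, skip
  Position 1 ('b'): freq=5, skip
  Position 2 ('b'): freq=5, skip
  Position 3 ('b'): freq=5, skip
  Position 4 ('b'): freq=5, skip
  Position 5 ('c'): unique! => answer = 5

5


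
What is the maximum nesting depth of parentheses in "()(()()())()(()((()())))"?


Input: "()(()()())()(()((()())))"
Tracking depth:
  Position 0 '(': depth becomes 1
  Position 1 ')': depth becomes 0
  Position 2 '(': depth becomes 1
  Position 3 '(': depth becomes 2
  Position 4 ')': depth becomes 1
  Position 5 '(': depth becomes 2
  Position 6 ')': depth becomes 1
  Position 7 '(': depth becomes 2
  Position 8 ')': depth becomes 1
  Position 9 ')': depth becomes 0
  Position 10 '(': depth becomes 1
  Position 11 ')': depth becomes 0
  Position 12 '(': depth becomes 1
  Position 13 '(': depth becomes 2
  Position 14 ')': depth becomes 1
  Position 15 '(': depth becomes 2
  Position 16 '(': depth becomes 3
  Position 17 '(': depth becomes 4
  Position 18 ')': depth becomes 3
  Position 19 '(': depth becomes 4
  Position 20 ')': depth becomes 3
  Position 21 ')': depth becomes 2
  Position 22 ')': depth becomes 1
  Position 23 ')': depth becomes 0
Maximum depth reached: 4

4


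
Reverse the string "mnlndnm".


Input: mnlndnm
Reading characters right to left:
  Position 6: 'm'
  Position 5: 'n'
  Position 4: 'd'
  Position 3: 'n'
  Position 2: 'l'
  Position 1: 'n'
  Position 0: 'm'
Reversed: mndnlnm

mndnlnm


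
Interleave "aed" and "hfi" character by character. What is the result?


Interleaving "aed" and "hfi":
  Position 0: 'a' from first, 'h' from second => "ah"
  Position 1: 'e' from first, 'f' from second => "ef"
  Position 2: 'd' from first, 'i' from second => "di"
Result: ahefdi

ahefdi


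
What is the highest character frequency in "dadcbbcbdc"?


Input: dadcbbcbdc
Character counts:
  'a': 1
  'b': 3
  'c': 3
  'd': 3
Maximum frequency: 3

3


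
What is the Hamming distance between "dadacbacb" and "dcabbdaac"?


Comparing "dadacbacb" and "dcabbdaac" position by position:
  Position 0: 'd' vs 'd' => same
  Position 1: 'a' vs 'c' => differ
  Position 2: 'd' vs 'a' => differ
  Position 3: 'a' vs 'b' => differ
  Position 4: 'c' vs 'b' => differ
  Position 5: 'b' vs 'd' => differ
  Position 6: 'a' vs 'a' => same
  Position 7: 'c' vs 'a' => differ
  Position 8: 'b' vs 'c' => differ
Total differences (Hamming distance): 7

7


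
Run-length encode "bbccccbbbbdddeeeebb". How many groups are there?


Input: bbccccbbbbdddeeeebb
Scanning for consecutive runs:
  Group 1: 'b' x 2 (positions 0-1)
  Group 2: 'c' x 4 (positions 2-5)
  Group 3: 'b' x 4 (positions 6-9)
  Group 4: 'd' x 3 (positions 10-12)
  Group 5: 'e' x 4 (positions 13-16)
  Group 6: 'b' x 2 (positions 17-18)
Total groups: 6

6


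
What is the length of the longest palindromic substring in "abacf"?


Input: "abacf"
Checking substrings for palindromes:
  [0:3] "aba" (len 3) => palindrome
Longest palindromic substring: "aba" with length 3

3


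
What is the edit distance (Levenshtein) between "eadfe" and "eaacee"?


Computing edit distance: "eadfe" -> "eaacee"
DP table:
           e    a    a    c    e    e
      0    1    2    3    4    5    6
  e   1    0    1    2    3    4    5
  a   2    1    0    1    2    3    4
  d   3    2    1    1    2    3    4
  f   4    3    2    2    2    3    4
  e   5    4    3    3    3    2    3
Edit distance = dp[5][6] = 3

3


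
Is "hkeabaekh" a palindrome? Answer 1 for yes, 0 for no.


Input: hkeabaekh
Reversed: hkeabaekh
  Compare pos 0 ('h') with pos 8 ('h'): match
  Compare pos 1 ('k') with pos 7 ('k'): match
  Compare pos 2 ('e') with pos 6 ('e'): match
  Compare pos 3 ('a') with pos 5 ('a'): match
Result: palindrome

1


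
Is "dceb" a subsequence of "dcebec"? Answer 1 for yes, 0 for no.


Check if "dceb" is a subsequence of "dcebec"
Greedy scan:
  Position 0 ('d'): matches sub[0] = 'd'
  Position 1 ('c'): matches sub[1] = 'c'
  Position 2 ('e'): matches sub[2] = 'e'
  Position 3 ('b'): matches sub[3] = 'b'
  Position 4 ('e'): no match needed
  Position 5 ('c'): no match needed
All 4 characters matched => is a subsequence

1


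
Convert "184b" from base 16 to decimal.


Input: "184b" in base 16
Positional expansion:
  Digit '1' (value 1) x 16^3 = 4096
  Digit '8' (value 8) x 16^2 = 2048
  Digit '4' (value 4) x 16^1 = 64
  Digit 'b' (value 11) x 16^0 = 11
Sum = 6219

6219


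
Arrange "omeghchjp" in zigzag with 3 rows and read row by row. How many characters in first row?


Zigzag "omeghchjp" into 3 rows:
Placing characters:
  'o' => row 0
  'm' => row 1
  'e' => row 2
  'g' => row 1
  'h' => row 0
  'c' => row 1
  'h' => row 2
  'j' => row 1
  'p' => row 0
Rows:
  Row 0: "ohp"
  Row 1: "mgcj"
  Row 2: "eh"
First row length: 3

3


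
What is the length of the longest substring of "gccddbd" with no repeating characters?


Input: "gccddbd"
Sliding window (track last position of each char):
  Position 0 ('g'): window [0,0] length 1 -- new best
  Position 1 ('c'): window [0,1] length 2 -- new best
  Position 2 ('c'): repeat (last at 1), move window start to 2
  Position 2 ('c'): window [2,2] length 1
  Position 3 ('d'): window [2,3] length 2
  Position 4 ('d'): repeat (last at 3), move window start to 4
  Position 4 ('d'): window [4,4] length 1
  Position 5 ('b'): window [4,5] length 2
  Position 6 ('d'): repeat (last at 4), move window start to 5
  Position 6 ('d'): window [5,6] length 2
Longest substring with no repeats: "gc" with length 2

2


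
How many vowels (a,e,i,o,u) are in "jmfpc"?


Input: jmfpc
Checking each character:
  'j' at position 0: consonant
  'm' at position 1: consonant
  'f' at position 2: consonant
  'p' at position 3: consonant
  'c' at position 4: consonant
Total vowels: 0

0


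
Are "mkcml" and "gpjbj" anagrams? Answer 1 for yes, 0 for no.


Strings: "mkcml", "gpjbj"
Sorted first:  cklmm
Sorted second: bgjjp
Differ at position 0: 'c' vs 'b' => not anagrams

0


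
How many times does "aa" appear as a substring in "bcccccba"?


Searching for "aa" in "bcccccba"
Scanning each position:
  Position 0: "bc" => no
  Position 1: "cc" => no
  Position 2: "cc" => no
  Position 3: "cc" => no
  Position 4: "cc" => no
  Position 5: "cb" => no
  Position 6: "ba" => no
Total occurrences: 0

0


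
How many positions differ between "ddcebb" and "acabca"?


Comparing "ddcebb" and "acabca" position by position:
  Position 0: 'd' vs 'a' => DIFFER
  Position 1: 'd' vs 'c' => DIFFER
  Position 2: 'c' vs 'a' => DIFFER
  Position 3: 'e' vs 'b' => DIFFER
  Position 4: 'b' vs 'c' => DIFFER
  Position 5: 'b' vs 'a' => DIFFER
Positions that differ: 6

6


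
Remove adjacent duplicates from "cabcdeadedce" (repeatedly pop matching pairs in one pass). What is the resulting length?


Input: cabcdeadedce
Stack-based adjacent duplicate removal:
  Read 'c': push. Stack: c
  Read 'a': push. Stack: ca
  Read 'b': push. Stack: cab
  Read 'c': push. Stack: cabc
  Read 'd': push. Stack: cabcd
  Read 'e': push. Stack: cabcde
  Read 'a': push. Stack: cabcdea
  Read 'd': push. Stack: cabcdead
  Read 'e': push. Stack: cabcdeade
  Read 'd': push. Stack: cabcdeaded
  Read 'c': push. Stack: cabcdeadedc
  Read 'e': push. Stack: cabcdeadedce
Final stack: "cabcdeadedce" (length 12)

12


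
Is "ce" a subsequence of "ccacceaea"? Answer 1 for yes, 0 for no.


Check if "ce" is a subsequence of "ccacceaea"
Greedy scan:
  Position 0 ('c'): matches sub[0] = 'c'
  Position 1 ('c'): no match needed
  Position 2 ('a'): no match needed
  Position 3 ('c'): no match needed
  Position 4 ('c'): no match needed
  Position 5 ('e'): matches sub[1] = 'e'
  Position 6 ('a'): no match needed
  Position 7 ('e'): no match needed
  Position 8 ('a'): no match needed
All 2 characters matched => is a subsequence

1


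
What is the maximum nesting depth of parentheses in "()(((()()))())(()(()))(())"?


Input: "()(((()()))())(()(()))(())"
Tracking depth:
  Position 0 '(': depth becomes 1
  Position 1 ')': depth becomes 0
  Position 2 '(': depth becomes 1
  Position 3 '(': depth becomes 2
  Position 4 '(': depth becomes 3
  Position 5 '(': depth becomes 4
  Position 6 ')': depth becomes 3
  Position 7 '(': depth becomes 4
  Position 8 ')': depth becomes 3
  Position 9 ')': depth becomes 2
  Position 10 ')': depth becomes 1
  Position 11 '(': depth becomes 2
  Position 12 ')': depth becomes 1
  Position 13 ')': depth becomes 0
  Position 14 '(': depth becomes 1
  Position 15 '(': depth becomes 2
  Position 16 ')': depth becomes 1
  Position 17 '(': depth becomes 2
  Position 18 '(': depth becomes 3
  Position 19 ')': depth becomes 2
  Position 20 ')': depth becomes 1
  Position 21 ')': depth becomes 0
  Position 22 '(': depth becomes 1
  Position 23 '(': depth becomes 2
  Position 24 ')': depth becomes 1
  Position 25 ')': depth becomes 0
Maximum depth reached: 4

4


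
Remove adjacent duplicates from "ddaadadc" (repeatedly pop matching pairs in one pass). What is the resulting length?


Input: ddaadadc
Stack-based adjacent duplicate removal:
  Read 'd': push. Stack: d
  Read 'd': matches stack top 'd' => pop. Stack: (empty)
  Read 'a': push. Stack: a
  Read 'a': matches stack top 'a' => pop. Stack: (empty)
  Read 'd': push. Stack: d
  Read 'a': push. Stack: da
  Read 'd': push. Stack: dad
  Read 'c': push. Stack: dadc
Final stack: "dadc" (length 4)

4


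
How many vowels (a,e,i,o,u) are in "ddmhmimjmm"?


Input: ddmhmimjmm
Checking each character:
  'd' at position 0: consonant
  'd' at position 1: consonant
  'm' at position 2: consonant
  'h' at position 3: consonant
  'm' at position 4: consonant
  'i' at position 5: vowel (running total: 1)
  'm' at position 6: consonant
  'j' at position 7: consonant
  'm' at position 8: consonant
  'm' at position 9: consonant
Total vowels: 1

1


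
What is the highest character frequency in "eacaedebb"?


Input: eacaedebb
Character counts:
  'a': 2
  'b': 2
  'c': 1
  'd': 1
  'e': 3
Maximum frequency: 3

3


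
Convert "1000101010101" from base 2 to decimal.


Input: "1000101010101" in base 2
Positional expansion:
  Digit '1' (value 1) x 2^12 = 4096
  Digit '0' (value 0) x 2^11 = 0
  Digit '0' (value 0) x 2^10 = 0
  Digit '0' (value 0) x 2^9 = 0
  Digit '1' (value 1) x 2^8 = 256
  Digit '0' (value 0) x 2^7 = 0
  Digit '1' (value 1) x 2^6 = 64
  Digit '0' (value 0) x 2^5 = 0
  Digit '1' (value 1) x 2^4 = 16
  Digit '0' (value 0) x 2^3 = 0
  Digit '1' (value 1) x 2^2 = 4
  Digit '0' (value 0) x 2^1 = 0
  Digit '1' (value 1) x 2^0 = 1
Sum = 4437

4437


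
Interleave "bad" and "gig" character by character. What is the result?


Interleaving "bad" and "gig":
  Position 0: 'b' from first, 'g' from second => "bg"
  Position 1: 'a' from first, 'i' from second => "ai"
  Position 2: 'd' from first, 'g' from second => "dg"
Result: bgaidg

bgaidg


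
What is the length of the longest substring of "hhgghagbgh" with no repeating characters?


Input: "hhgghagbgh"
Sliding window (track last position of each char):
  Position 0 ('h'): window [0,0] length 1 -- new best
  Position 1 ('h'): repeat (last at 0), move window start to 1
  Position 1 ('h'): window [1,1] length 1
  Position 2 ('g'): window [1,2] length 2 -- new best
  Position 3 ('g'): repeat (last at 2), move window start to 3
  Position 3 ('g'): window [3,3] length 1
  Position 4 ('h'): window [3,4] length 2
  Position 5 ('a'): window [3,5] length 3 -- new best
  Position 6 ('g'): repeat (last at 3), move window start to 4
  Position 6 ('g'): window [4,6] length 3
  Position 7 ('b'): window [4,7] length 4 -- new best
  Position 8 ('g'): repeat (last at 6), move window start to 7
  Position 8 ('g'): window [7,8] length 2
  Position 9 ('h'): window [7,9] length 3
Longest substring with no repeats: "hagb" with length 4

4


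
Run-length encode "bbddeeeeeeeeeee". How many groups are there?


Input: bbddeeeeeeeeeee
Scanning for consecutive runs:
  Group 1: 'b' x 2 (positions 0-1)
  Group 2: 'd' x 2 (positions 2-3)
  Group 3: 'e' x 11 (positions 4-14)
Total groups: 3

3


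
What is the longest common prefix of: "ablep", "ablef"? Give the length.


Words: ablep, ablef
  Position 0: all 'a' => match
  Position 1: all 'b' => match
  Position 2: all 'l' => match
  Position 3: all 'e' => match
  Position 4: ('p', 'f') => mismatch, stop
LCP = "able" (length 4)

4


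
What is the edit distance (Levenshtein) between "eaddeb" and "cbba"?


Computing edit distance: "eaddeb" -> "cbba"
DP table:
           c    b    b    a
      0    1    2    3    4
  e   1    1    2    3    4
  a   2    2    2    3    3
  d   3    3    3    3    4
  d   4    4    4    4    4
  e   5    5    5    5    5
  b   6    6    5    5    6
Edit distance = dp[6][4] = 6

6


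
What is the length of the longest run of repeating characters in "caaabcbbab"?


Input: "caaabcbbab"
Scanning for longest run:
  Position 1 ('a'): new char, reset run to 1
  Position 2 ('a'): continues run of 'a', length=2
  Position 3 ('a'): continues run of 'a', length=3
  Position 4 ('b'): new char, reset run to 1
  Position 5 ('c'): new char, reset run to 1
  Position 6 ('b'): new char, reset run to 1
  Position 7 ('b'): continues run of 'b', length=2
  Position 8 ('a'): new char, reset run to 1
  Position 9 ('b'): new char, reset run to 1
Longest run: 'a' with length 3

3


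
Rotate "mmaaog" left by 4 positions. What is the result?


Input: "mmaaog", rotate left by 4
First 4 characters: "mmaa"
Remaining characters: "og"
Concatenate remaining + first: "og" + "mmaa" = "ogmmaa"

ogmmaa


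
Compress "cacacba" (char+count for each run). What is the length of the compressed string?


Input: cacacba
Runs:
  'c' x 1 => "c1"
  'a' x 1 => "a1"
  'c' x 1 => "c1"
  'a' x 1 => "a1"
  'c' x 1 => "c1"
  'b' x 1 => "b1"
  'a' x 1 => "a1"
Compressed: "c1a1c1a1c1b1a1"
Compressed length: 14

14


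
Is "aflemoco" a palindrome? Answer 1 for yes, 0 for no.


Input: aflemoco
Reversed: ocomelfa
  Compare pos 0 ('a') with pos 7 ('o'): MISMATCH
  Compare pos 1 ('f') with pos 6 ('c'): MISMATCH
  Compare pos 2 ('l') with pos 5 ('o'): MISMATCH
  Compare pos 3 ('e') with pos 4 ('m'): MISMATCH
Result: not a palindrome

0


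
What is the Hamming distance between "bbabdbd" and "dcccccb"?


Comparing "bbabdbd" and "dcccccb" position by position:
  Position 0: 'b' vs 'd' => differ
  Position 1: 'b' vs 'c' => differ
  Position 2: 'a' vs 'c' => differ
  Position 3: 'b' vs 'c' => differ
  Position 4: 'd' vs 'c' => differ
  Position 5: 'b' vs 'c' => differ
  Position 6: 'd' vs 'b' => differ
Total differences (Hamming distance): 7

7


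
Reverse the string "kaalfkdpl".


Input: kaalfkdpl
Reading characters right to left:
  Position 8: 'l'
  Position 7: 'p'
  Position 6: 'd'
  Position 5: 'k'
  Position 4: 'f'
  Position 3: 'l'
  Position 2: 'a'
  Position 1: 'a'
  Position 0: 'k'
Reversed: lpdkflaak

lpdkflaak


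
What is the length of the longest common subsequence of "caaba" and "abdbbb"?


LCS of "caaba" and "abdbbb"
DP table:
           a    b    d    b    b    b
      0    0    0    0    0    0    0
  c   0    0    0    0    0    0    0
  a   0    1    1    1    1    1    1
  a   0    1    1    1    1    1    1
  b   0    1    2    2    2    2    2
  a   0    1    2    2    2    2    2
LCS length = dp[5][6] = 2

2


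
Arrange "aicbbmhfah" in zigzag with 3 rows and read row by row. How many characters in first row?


Zigzag "aicbbmhfah" into 3 rows:
Placing characters:
  'a' => row 0
  'i' => row 1
  'c' => row 2
  'b' => row 1
  'b' => row 0
  'm' => row 1
  'h' => row 2
  'f' => row 1
  'a' => row 0
  'h' => row 1
Rows:
  Row 0: "aba"
  Row 1: "ibmfh"
  Row 2: "ch"
First row length: 3

3


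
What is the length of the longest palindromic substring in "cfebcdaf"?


Input: "cfebcdaf"
Checking substrings for palindromes:
  No multi-char palindromic substrings found
Longest palindromic substring: "c" with length 1

1


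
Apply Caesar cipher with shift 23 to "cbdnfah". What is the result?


Caesar cipher: shift "cbdnfah" by 23
  'c' (pos 2) + 23 = pos 25 = 'z'
  'b' (pos 1) + 23 = pos 24 = 'y'
  'd' (pos 3) + 23 = pos 0 = 'a'
  'n' (pos 13) + 23 = pos 10 = 'k'
  'f' (pos 5) + 23 = pos 2 = 'c'
  'a' (pos 0) + 23 = pos 23 = 'x'
  'h' (pos 7) + 23 = pos 4 = 'e'
Result: zyakcxe

zyakcxe


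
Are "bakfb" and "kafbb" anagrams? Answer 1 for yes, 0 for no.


Strings: "bakfb", "kafbb"
Sorted first:  abbfk
Sorted second: abbfk
Sorted forms match => anagrams

1


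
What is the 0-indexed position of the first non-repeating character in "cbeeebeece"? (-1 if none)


Input: cbeeebeece
Character frequencies:
  'b': 2
  'c': 2
  'e': 6
Scanning left to right for freq == 1:
  Position 0 ('c'): freq=2, skip
  Position 1 ('b'): freq=2, skip
  Position 2 ('e'): freq=6, skip
  Position 3 ('e'): freq=6, skip
  Position 4 ('e'): freq=6, skip
  Position 5 ('b'): freq=2, skip
  Position 6 ('e'): freq=6, skip
  Position 7 ('e'): freq=6, skip
  Position 8 ('c'): freq=2, skip
  Position 9 ('e'): freq=6, skip
  No unique character found => answer = -1

-1


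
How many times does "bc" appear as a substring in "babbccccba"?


Searching for "bc" in "babbccccba"
Scanning each position:
  Position 0: "ba" => no
  Position 1: "ab" => no
  Position 2: "bb" => no
  Position 3: "bc" => MATCH
  Position 4: "cc" => no
  Position 5: "cc" => no
  Position 6: "cc" => no
  Position 7: "cb" => no
  Position 8: "ba" => no
Total occurrences: 1

1


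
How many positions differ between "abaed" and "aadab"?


Comparing "abaed" and "aadab" position by position:
  Position 0: 'a' vs 'a' => same
  Position 1: 'b' vs 'a' => DIFFER
  Position 2: 'a' vs 'd' => DIFFER
  Position 3: 'e' vs 'a' => DIFFER
  Position 4: 'd' vs 'b' => DIFFER
Positions that differ: 4

4


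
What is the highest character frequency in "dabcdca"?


Input: dabcdca
Character counts:
  'a': 2
  'b': 1
  'c': 2
  'd': 2
Maximum frequency: 2

2


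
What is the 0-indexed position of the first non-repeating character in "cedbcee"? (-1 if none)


Input: cedbcee
Character frequencies:
  'b': 1
  'c': 2
  'd': 1
  'e': 3
Scanning left to right for freq == 1:
  Position 0 ('c'): freq=2, skip
  Position 1 ('e'): freq=3, skip
  Position 2 ('d'): unique! => answer = 2

2


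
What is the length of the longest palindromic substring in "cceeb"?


Input: "cceeb"
Checking substrings for palindromes:
  [0:2] "cc" (len 2) => palindrome
  [2:4] "ee" (len 2) => palindrome
Longest palindromic substring: "cc" with length 2

2


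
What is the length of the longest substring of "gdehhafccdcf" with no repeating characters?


Input: "gdehhafccdcf"
Sliding window (track last position of each char):
  Position 0 ('g'): window [0,0] length 1 -- new best
  Position 1 ('d'): window [0,1] length 2 -- new best
  Position 2 ('e'): window [0,2] length 3 -- new best
  Position 3 ('h'): window [0,3] length 4 -- new best
  Position 4 ('h'): repeat (last at 3), move window start to 4
  Position 4 ('h'): window [4,4] length 1
  Position 5 ('a'): window [4,5] length 2
  Position 6 ('f'): window [4,6] length 3
  Position 7 ('c'): window [4,7] length 4
  Position 8 ('c'): repeat (last at 7), move window start to 8
  Position 8 ('c'): window [8,8] length 1
  Position 9 ('d'): window [8,9] length 2
  Position 10 ('c'): repeat (last at 8), move window start to 9
  Position 10 ('c'): window [9,10] length 2
  Position 11 ('f'): window [9,11] length 3
Longest substring with no repeats: "gdeh" with length 4

4


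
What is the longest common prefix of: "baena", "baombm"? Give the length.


Words: baena, baombm
  Position 0: all 'b' => match
  Position 1: all 'a' => match
  Position 2: ('e', 'o') => mismatch, stop
LCP = "ba" (length 2)

2


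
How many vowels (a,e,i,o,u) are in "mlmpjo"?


Input: mlmpjo
Checking each character:
  'm' at position 0: consonant
  'l' at position 1: consonant
  'm' at position 2: consonant
  'p' at position 3: consonant
  'j' at position 4: consonant
  'o' at position 5: vowel (running total: 1)
Total vowels: 1

1


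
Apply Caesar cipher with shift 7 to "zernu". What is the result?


Caesar cipher: shift "zernu" by 7
  'z' (pos 25) + 7 = pos 6 = 'g'
  'e' (pos 4) + 7 = pos 11 = 'l'
  'r' (pos 17) + 7 = pos 24 = 'y'
  'n' (pos 13) + 7 = pos 20 = 'u'
  'u' (pos 20) + 7 = pos 1 = 'b'
Result: glyub

glyub


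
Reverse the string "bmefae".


Input: bmefae
Reading characters right to left:
  Position 5: 'e'
  Position 4: 'a'
  Position 3: 'f'
  Position 2: 'e'
  Position 1: 'm'
  Position 0: 'b'
Reversed: eafemb

eafemb


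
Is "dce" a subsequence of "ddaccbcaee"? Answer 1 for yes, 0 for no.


Check if "dce" is a subsequence of "ddaccbcaee"
Greedy scan:
  Position 0 ('d'): matches sub[0] = 'd'
  Position 1 ('d'): no match needed
  Position 2 ('a'): no match needed
  Position 3 ('c'): matches sub[1] = 'c'
  Position 4 ('c'): no match needed
  Position 5 ('b'): no match needed
  Position 6 ('c'): no match needed
  Position 7 ('a'): no match needed
  Position 8 ('e'): matches sub[2] = 'e'
  Position 9 ('e'): no match needed
All 3 characters matched => is a subsequence

1


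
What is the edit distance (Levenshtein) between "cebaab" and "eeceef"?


Computing edit distance: "cebaab" -> "eeceef"
DP table:
           e    e    c    e    e    f
      0    1    2    3    4    5    6
  c   1    1    2    2    3    4    5
  e   2    1    1    2    2    3    4
  b   3    2    2    2    3    3    4
  a   4    3    3    3    3    4    4
  a   5    4    4    4    4    4    5
  b   6    5    5    5    5    5    5
Edit distance = dp[6][6] = 5

5


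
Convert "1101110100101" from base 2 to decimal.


Input: "1101110100101" in base 2
Positional expansion:
  Digit '1' (value 1) x 2^12 = 4096
  Digit '1' (value 1) x 2^11 = 2048
  Digit '0' (value 0) x 2^10 = 0
  Digit '1' (value 1) x 2^9 = 512
  Digit '1' (value 1) x 2^8 = 256
  Digit '1' (value 1) x 2^7 = 128
  Digit '0' (value 0) x 2^6 = 0
  Digit '1' (value 1) x 2^5 = 32
  Digit '0' (value 0) x 2^4 = 0
  Digit '0' (value 0) x 2^3 = 0
  Digit '1' (value 1) x 2^2 = 4
  Digit '0' (value 0) x 2^1 = 0
  Digit '1' (value 1) x 2^0 = 1
Sum = 7077

7077


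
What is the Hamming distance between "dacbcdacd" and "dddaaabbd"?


Comparing "dacbcdacd" and "dddaaabbd" position by position:
  Position 0: 'd' vs 'd' => same
  Position 1: 'a' vs 'd' => differ
  Position 2: 'c' vs 'd' => differ
  Position 3: 'b' vs 'a' => differ
  Position 4: 'c' vs 'a' => differ
  Position 5: 'd' vs 'a' => differ
  Position 6: 'a' vs 'b' => differ
  Position 7: 'c' vs 'b' => differ
  Position 8: 'd' vs 'd' => same
Total differences (Hamming distance): 7

7


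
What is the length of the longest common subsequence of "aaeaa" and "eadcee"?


LCS of "aaeaa" and "eadcee"
DP table:
           e    a    d    c    e    e
      0    0    0    0    0    0    0
  a   0    0    1    1    1    1    1
  a   0    0    1    1    1    1    1
  e   0    1    1    1    1    2    2
  a   0    1    2    2    2    2    2
  a   0    1    2    2    2    2    2
LCS length = dp[5][6] = 2

2


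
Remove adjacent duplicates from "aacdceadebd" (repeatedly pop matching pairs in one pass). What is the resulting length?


Input: aacdceadebd
Stack-based adjacent duplicate removal:
  Read 'a': push. Stack: a
  Read 'a': matches stack top 'a' => pop. Stack: (empty)
  Read 'c': push. Stack: c
  Read 'd': push. Stack: cd
  Read 'c': push. Stack: cdc
  Read 'e': push. Stack: cdce
  Read 'a': push. Stack: cdcea
  Read 'd': push. Stack: cdcead
  Read 'e': push. Stack: cdceade
  Read 'b': push. Stack: cdceadeb
  Read 'd': push. Stack: cdceadebd
Final stack: "cdceadebd" (length 9)

9


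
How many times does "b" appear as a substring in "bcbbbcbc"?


Searching for "b" in "bcbbbcbc"
Scanning each position:
  Position 0: "b" => MATCH
  Position 1: "c" => no
  Position 2: "b" => MATCH
  Position 3: "b" => MATCH
  Position 4: "b" => MATCH
  Position 5: "c" => no
  Position 6: "b" => MATCH
  Position 7: "c" => no
Total occurrences: 5

5


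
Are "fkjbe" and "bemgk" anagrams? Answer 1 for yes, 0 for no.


Strings: "fkjbe", "bemgk"
Sorted first:  befjk
Sorted second: begkm
Differ at position 2: 'f' vs 'g' => not anagrams

0


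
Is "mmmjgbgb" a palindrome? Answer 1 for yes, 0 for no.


Input: mmmjgbgb
Reversed: bgbgjmmm
  Compare pos 0 ('m') with pos 7 ('b'): MISMATCH
  Compare pos 1 ('m') with pos 6 ('g'): MISMATCH
  Compare pos 2 ('m') with pos 5 ('b'): MISMATCH
  Compare pos 3 ('j') with pos 4 ('g'): MISMATCH
Result: not a palindrome

0


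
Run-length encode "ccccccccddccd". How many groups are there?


Input: ccccccccddccd
Scanning for consecutive runs:
  Group 1: 'c' x 8 (positions 0-7)
  Group 2: 'd' x 2 (positions 8-9)
  Group 3: 'c' x 2 (positions 10-11)
  Group 4: 'd' x 1 (positions 12-12)
Total groups: 4

4


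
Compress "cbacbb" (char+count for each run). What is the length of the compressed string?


Input: cbacbb
Runs:
  'c' x 1 => "c1"
  'b' x 1 => "b1"
  'a' x 1 => "a1"
  'c' x 1 => "c1"
  'b' x 2 => "b2"
Compressed: "c1b1a1c1b2"
Compressed length: 10

10


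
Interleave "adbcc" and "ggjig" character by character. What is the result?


Interleaving "adbcc" and "ggjig":
  Position 0: 'a' from first, 'g' from second => "ag"
  Position 1: 'd' from first, 'g' from second => "dg"
  Position 2: 'b' from first, 'j' from second => "bj"
  Position 3: 'c' from first, 'i' from second => "ci"
  Position 4: 'c' from first, 'g' from second => "cg"
Result: agdgbjcicg

agdgbjcicg


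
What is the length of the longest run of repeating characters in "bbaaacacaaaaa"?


Input: "bbaaacacaaaaa"
Scanning for longest run:
  Position 1 ('b'): continues run of 'b', length=2
  Position 2 ('a'): new char, reset run to 1
  Position 3 ('a'): continues run of 'a', length=2
  Position 4 ('a'): continues run of 'a', length=3
  Position 5 ('c'): new char, reset run to 1
  Position 6 ('a'): new char, reset run to 1
  Position 7 ('c'): new char, reset run to 1
  Position 8 ('a'): new char, reset run to 1
  Position 9 ('a'): continues run of 'a', length=2
  Position 10 ('a'): continues run of 'a', length=3
  Position 11 ('a'): continues run of 'a', length=4
  Position 12 ('a'): continues run of 'a', length=5
Longest run: 'a' with length 5

5


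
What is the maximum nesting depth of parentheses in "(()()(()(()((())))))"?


Input: "(()()(()(()((())))))"
Tracking depth:
  Position 0 '(': depth becomes 1
  Position 1 '(': depth becomes 2
  Position 2 ')': depth becomes 1
  Position 3 '(': depth becomes 2
  Position 4 ')': depth becomes 1
  Position 5 '(': depth becomes 2
  Position 6 '(': depth becomes 3
  Position 7 ')': depth becomes 2
  Position 8 '(': depth becomes 3
  Position 9 '(': depth becomes 4
  Position 10 ')': depth becomes 3
  Position 11 '(': depth becomes 4
  Position 12 '(': depth becomes 5
  Position 13 '(': depth becomes 6
  Position 14 ')': depth becomes 5
  Position 15 ')': depth becomes 4
  Position 16 ')': depth becomes 3
  Position 17 ')': depth becomes 2
  Position 18 ')': depth becomes 1
  Position 19 ')': depth becomes 0
Maximum depth reached: 6

6


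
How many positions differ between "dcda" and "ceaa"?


Comparing "dcda" and "ceaa" position by position:
  Position 0: 'd' vs 'c' => DIFFER
  Position 1: 'c' vs 'e' => DIFFER
  Position 2: 'd' vs 'a' => DIFFER
  Position 3: 'a' vs 'a' => same
Positions that differ: 3

3


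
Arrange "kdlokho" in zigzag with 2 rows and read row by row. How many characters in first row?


Zigzag "kdlokho" into 2 rows:
Placing characters:
  'k' => row 0
  'd' => row 1
  'l' => row 0
  'o' => row 1
  'k' => row 0
  'h' => row 1
  'o' => row 0
Rows:
  Row 0: "klko"
  Row 1: "doh"
First row length: 4

4


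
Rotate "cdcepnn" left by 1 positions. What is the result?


Input: "cdcepnn", rotate left by 1
First 1 characters: "c"
Remaining characters: "dcepnn"
Concatenate remaining + first: "dcepnn" + "c" = "dcepnnc"

dcepnnc


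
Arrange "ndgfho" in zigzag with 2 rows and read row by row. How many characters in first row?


Zigzag "ndgfho" into 2 rows:
Placing characters:
  'n' => row 0
  'd' => row 1
  'g' => row 0
  'f' => row 1
  'h' => row 0
  'o' => row 1
Rows:
  Row 0: "ngh"
  Row 1: "dfo"
First row length: 3

3


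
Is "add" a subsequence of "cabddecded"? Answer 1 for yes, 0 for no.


Check if "add" is a subsequence of "cabddecded"
Greedy scan:
  Position 0 ('c'): no match needed
  Position 1 ('a'): matches sub[0] = 'a'
  Position 2 ('b'): no match needed
  Position 3 ('d'): matches sub[1] = 'd'
  Position 4 ('d'): matches sub[2] = 'd'
  Position 5 ('e'): no match needed
  Position 6 ('c'): no match needed
  Position 7 ('d'): no match needed
  Position 8 ('e'): no match needed
  Position 9 ('d'): no match needed
All 3 characters matched => is a subsequence

1


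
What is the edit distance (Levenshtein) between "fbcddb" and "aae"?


Computing edit distance: "fbcddb" -> "aae"
DP table:
           a    a    e
      0    1    2    3
  f   1    1    2    3
  b   2    2    2    3
  c   3    3    3    3
  d   4    4    4    4
  d   5    5    5    5
  b   6    6    6    6
Edit distance = dp[6][3] = 6

6


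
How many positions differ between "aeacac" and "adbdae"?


Comparing "aeacac" and "adbdae" position by position:
  Position 0: 'a' vs 'a' => same
  Position 1: 'e' vs 'd' => DIFFER
  Position 2: 'a' vs 'b' => DIFFER
  Position 3: 'c' vs 'd' => DIFFER
  Position 4: 'a' vs 'a' => same
  Position 5: 'c' vs 'e' => DIFFER
Positions that differ: 4

4


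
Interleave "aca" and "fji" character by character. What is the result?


Interleaving "aca" and "fji":
  Position 0: 'a' from first, 'f' from second => "af"
  Position 1: 'c' from first, 'j' from second => "cj"
  Position 2: 'a' from first, 'i' from second => "ai"
Result: afcjai

afcjai


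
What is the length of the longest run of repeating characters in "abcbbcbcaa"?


Input: "abcbbcbcaa"
Scanning for longest run:
  Position 1 ('b'): new char, reset run to 1
  Position 2 ('c'): new char, reset run to 1
  Position 3 ('b'): new char, reset run to 1
  Position 4 ('b'): continues run of 'b', length=2
  Position 5 ('c'): new char, reset run to 1
  Position 6 ('b'): new char, reset run to 1
  Position 7 ('c'): new char, reset run to 1
  Position 8 ('a'): new char, reset run to 1
  Position 9 ('a'): continues run of 'a', length=2
Longest run: 'b' with length 2

2
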